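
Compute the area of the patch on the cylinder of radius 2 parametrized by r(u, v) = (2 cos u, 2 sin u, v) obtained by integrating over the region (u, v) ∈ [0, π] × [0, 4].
Area = 8*pi

Area = ∫∫ √(EG − F²) du dv with √(EG − F²) = 2. Integrating over [0, π] × [0, 4] gives 8*pi.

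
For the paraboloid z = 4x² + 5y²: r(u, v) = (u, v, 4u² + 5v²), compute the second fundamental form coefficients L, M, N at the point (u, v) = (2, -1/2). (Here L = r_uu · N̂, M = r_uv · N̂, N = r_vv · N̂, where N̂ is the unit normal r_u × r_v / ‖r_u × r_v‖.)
L = 4*sqrt(282)/141;  M = 0;  N = 5*sqrt(282)/141

Compute the unit normal N̂(u, v) = (-8*u/sqrt(64*u^2 + 100*v^2 + 1), -10*v/sqrt(64*u^2 + 100*v^2 + 1), 1/sqrt(64*u^2 + 100*v^2 + 1)), and the second partials r_uu, r_uv, r_vv. Take dot products:
  L(u, v) = r_uu · N̂ = 8/sqrt(64*u^2 + 100*v^2 + 1),
  M(u, v) = r_uv · N̂ = 0,
  N(u, v) = r_vv · N̂ = 10/sqrt(64*u^2 + 100*v^2 + 1).
Evaluating at (u, v) = (2, -1/2):
  L = 4*sqrt(282)/141, M = 0, N = 5*sqrt(282)/141.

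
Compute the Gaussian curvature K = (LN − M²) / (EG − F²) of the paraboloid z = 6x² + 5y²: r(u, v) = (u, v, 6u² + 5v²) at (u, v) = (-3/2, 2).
K = 24/105125

Coefficients of the first fundamental form: E = 144*u^2 + 1, F = 120*u*v, G = 100*v^2 + 1.
Coefficients of the second fundamental form: L = 12/sqrt(144*u^2 + 100*v^2 + 1), M = 0, N = 10/sqrt(144*u^2 + 100*v^2 + 1).
Assemble K = (LN − M²)/(EG − F²) = 120/(20736*u^4 + 28800*u^2*v^2 + 288*u^2 + 10000*v^4 + 200*v^2 + 1). At (u, v) = (-3/2, 2): K = 24/105125.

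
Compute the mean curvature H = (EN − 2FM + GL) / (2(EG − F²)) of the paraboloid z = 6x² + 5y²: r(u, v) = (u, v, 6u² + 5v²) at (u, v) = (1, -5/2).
H = 4481*sqrt(770)/592900

With E = 144*u^2 + 1, F = 120*u*v, G = 100*v^2 + 1, L = 12/sqrt(144*u^2 + 100*v^2 + 1), M = 0, N = 10/sqrt(144*u^2 + 100*v^2 + 1), assemble
  H = (EN − 2FM + GL) / (2(EG − F²)) = (720*u^2 + 600*v^2 + 11)/(144*u^2 + 100*v^2 + 1)^(3/2).
At (u, v) = (1, -5/2): H = 4481*sqrt(770)/592900.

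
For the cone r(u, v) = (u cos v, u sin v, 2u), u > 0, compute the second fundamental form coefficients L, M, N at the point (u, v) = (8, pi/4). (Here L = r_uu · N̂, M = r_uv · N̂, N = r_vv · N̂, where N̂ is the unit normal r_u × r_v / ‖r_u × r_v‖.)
L = 0;  M = 0;  N = 16*sqrt(5)/5

Compute the unit normal N̂(u, v) = (-2*sqrt(5)*u*cos(v)/(5*Abs(u)), -2*sqrt(5)*u*sin(v)/(5*Abs(u)), sqrt(5)*u/(5*Abs(u))), and the second partials r_uu, r_uv, r_vv. Take dot products:
  L(u, v) = r_uu · N̂ = 0,
  M(u, v) = r_uv · N̂ = 0,
  N(u, v) = r_vv · N̂ = 2*sqrt(5)*u^2/(5*Abs(u)).
Evaluating at (u, v) = (8, pi/4):
  L = 0, M = 0, N = 16*sqrt(5)/5.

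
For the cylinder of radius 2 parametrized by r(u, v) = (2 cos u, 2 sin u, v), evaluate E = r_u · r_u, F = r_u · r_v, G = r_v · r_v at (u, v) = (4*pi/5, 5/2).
E = 4;  F = 0;  G = 1

Partials: r_u = (-2*sin(u), 2*cos(u), 0), r_v = (0, 0, 1). As functions of (u, v):
  E = r_u · r_u = 4,
  F = r_u · r_v = 0,
  G = r_v · r_v = 1.
Evaluating at (u, v) = (4*pi/5, 5/2): E = 4, F = 0, G = 1.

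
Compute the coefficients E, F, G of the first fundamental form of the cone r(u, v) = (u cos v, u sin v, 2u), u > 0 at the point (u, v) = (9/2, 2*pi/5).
E = 5;  F = 0;  G = 81/4

Partials: r_u = (cos(v), sin(v), 2), r_v = (-u*sin(v), u*cos(v), 0). As functions of (u, v):
  E = r_u · r_u = 5,
  F = r_u · r_v = 0,
  G = r_v · r_v = u^2.
Evaluating at (u, v) = (9/2, 2*pi/5): E = 5, F = 0, G = 81/4.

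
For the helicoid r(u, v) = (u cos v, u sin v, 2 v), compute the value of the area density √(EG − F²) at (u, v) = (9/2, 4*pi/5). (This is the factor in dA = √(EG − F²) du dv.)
√(EG − F²)|_{(9/2, 4*pi/5)} = sqrt(97)/2

E = 1, F = 0, G = u^2 + 4, so EG − F² = u^2 + 4. Taking the positive square root: √(EG − F²) = sqrt(u^2 + 4). At (u, v) = (9/2, 4*pi/5): sqrt(97)/2.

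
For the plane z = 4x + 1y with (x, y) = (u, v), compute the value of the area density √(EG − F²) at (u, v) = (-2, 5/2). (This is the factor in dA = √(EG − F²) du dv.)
√(EG − F²)|_{(-2, 5/2)} = 3*sqrt(2)

E = 17, F = 4, G = 2, so EG − F² = 18. Taking the positive square root: √(EG − F²) = 3*sqrt(2). At (u, v) = (-2, 5/2): 3*sqrt(2).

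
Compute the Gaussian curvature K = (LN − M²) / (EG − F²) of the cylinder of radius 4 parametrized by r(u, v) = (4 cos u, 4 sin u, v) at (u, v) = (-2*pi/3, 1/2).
K = 0

Coefficients of the first fundamental form: E = 16, F = 0, G = 1.
Coefficients of the second fundamental form: L = -4, M = 0, N = 0.
Assemble K = (LN − M²)/(EG − F²) = 0. At (u, v) = (-2*pi/3, 1/2): K = 0.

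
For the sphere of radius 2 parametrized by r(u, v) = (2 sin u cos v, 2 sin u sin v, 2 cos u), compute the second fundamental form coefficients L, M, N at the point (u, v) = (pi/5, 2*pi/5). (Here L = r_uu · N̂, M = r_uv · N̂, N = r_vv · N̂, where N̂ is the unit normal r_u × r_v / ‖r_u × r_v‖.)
L = -2;  M = 0;  N = -5/4 + sqrt(5)/4

Compute the unit normal N̂(u, v) = (sin(u)^2*cos(v)/Abs(sin(u)), sin(u)^2*sin(v)/Abs(sin(u)), sin(2*u)/(2*Abs(sin(u)))), and the second partials r_uu, r_uv, r_vv. Take dot products:
  L(u, v) = r_uu · N̂ = -2*sin(u)/Abs(sin(u)),
  M(u, v) = r_uv · N̂ = 0,
  N(u, v) = r_vv · N̂ = -2*sin(u)^3/Abs(sin(u)).
Evaluating at (u, v) = (pi/5, 2*pi/5):
  L = -2, M = 0, N = -5/4 + sqrt(5)/4.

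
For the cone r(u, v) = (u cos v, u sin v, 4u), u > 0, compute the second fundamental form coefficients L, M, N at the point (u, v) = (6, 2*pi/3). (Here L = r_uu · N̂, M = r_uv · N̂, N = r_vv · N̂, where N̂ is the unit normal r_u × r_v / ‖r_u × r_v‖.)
L = 0;  M = 0;  N = 24*sqrt(17)/17

Compute the unit normal N̂(u, v) = (-4*sqrt(17)*u*cos(v)/(17*Abs(u)), -4*sqrt(17)*u*sin(v)/(17*Abs(u)), sqrt(17)*u/(17*Abs(u))), and the second partials r_uu, r_uv, r_vv. Take dot products:
  L(u, v) = r_uu · N̂ = 0,
  M(u, v) = r_uv · N̂ = 0,
  N(u, v) = r_vv · N̂ = 4*sqrt(17)*u^2/(17*Abs(u)).
Evaluating at (u, v) = (6, 2*pi/3):
  L = 0, M = 0, N = 24*sqrt(17)/17.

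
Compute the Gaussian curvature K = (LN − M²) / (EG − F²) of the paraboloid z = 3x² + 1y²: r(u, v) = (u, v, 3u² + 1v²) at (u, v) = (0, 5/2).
K = 3/169

Coefficients of the first fundamental form: E = 36*u^2 + 1, F = 12*u*v, G = 4*v^2 + 1.
Coefficients of the second fundamental form: L = 6/sqrt(36*u^2 + 4*v^2 + 1), M = 0, N = 2/sqrt(36*u^2 + 4*v^2 + 1).
Assemble K = (LN − M²)/(EG − F²) = 12/(1296*u^4 + 288*u^2*v^2 + 72*u^2 + 16*v^4 + 8*v^2 + 1). At (u, v) = (0, 5/2): K = 3/169.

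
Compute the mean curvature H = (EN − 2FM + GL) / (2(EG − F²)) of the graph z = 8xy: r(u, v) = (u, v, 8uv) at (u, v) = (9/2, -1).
H = 2304*sqrt(1361)/1852321

With E = 64*v^2 + 1, F = 64*u*v, G = 64*u^2 + 1, L = 0, M = 8/sqrt(64*u^2 + 64*v^2 + 1), N = 0, assemble
  H = (EN − 2FM + GL) / (2(EG − F²)) = -512*u*v/(64*u^2 + 64*v^2 + 1)^(3/2).
At (u, v) = (9/2, -1): H = 2304*sqrt(1361)/1852321.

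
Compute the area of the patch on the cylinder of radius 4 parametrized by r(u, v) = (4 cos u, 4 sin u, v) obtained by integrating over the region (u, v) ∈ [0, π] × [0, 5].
Area = 20*pi

Area = ∫∫ √(EG − F²) du dv with √(EG − F²) = 4. Integrating over [0, π] × [0, 5] gives 20*pi.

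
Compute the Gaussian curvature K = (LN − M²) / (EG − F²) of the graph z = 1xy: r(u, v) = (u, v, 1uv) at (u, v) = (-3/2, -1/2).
K = -4/49

Coefficients of the first fundamental form: E = v^2 + 1, F = u*v, G = u^2 + 1.
Coefficients of the second fundamental form: L = 0, M = 1/sqrt(u^2 + v^2 + 1), N = 0.
Assemble K = (LN − M²)/(EG − F²) = 1/((u^2*v^2 - (u^2 + 1)*(v^2 + 1))*(u^2 + v^2 + 1)). At (u, v) = (-3/2, -1/2): K = -4/49.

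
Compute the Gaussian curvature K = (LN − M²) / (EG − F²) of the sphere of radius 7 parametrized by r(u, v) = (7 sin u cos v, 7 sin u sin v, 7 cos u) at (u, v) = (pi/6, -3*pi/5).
K = 1/49

Coefficients of the first fundamental form: E = 49, F = 0, G = 49*sin(u)^2.
Coefficients of the second fundamental form: L = -7*sin(u)/Abs(sin(u)), M = 0, N = -7*sin(u)^3/Abs(sin(u)).
Assemble K = (LN − M²)/(EG − F²) = 1/49. At (u, v) = (pi/6, -3*pi/5): K = 1/49.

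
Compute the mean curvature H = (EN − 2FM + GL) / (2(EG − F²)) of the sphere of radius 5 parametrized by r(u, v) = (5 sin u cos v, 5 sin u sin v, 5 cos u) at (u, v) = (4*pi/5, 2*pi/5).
H = -1/5

With E = 25, F = 0, G = 25*sin(u)^2, L = -5*sin(u)/Abs(sin(u)), M = 0, N = -5*sin(u)^3/Abs(sin(u)), assemble
  H = (EN − 2FM + GL) / (2(EG − F²)) = -sin(u)/(5*Abs(sin(u))).
At (u, v) = (4*pi/5, 2*pi/5): H = -1/5.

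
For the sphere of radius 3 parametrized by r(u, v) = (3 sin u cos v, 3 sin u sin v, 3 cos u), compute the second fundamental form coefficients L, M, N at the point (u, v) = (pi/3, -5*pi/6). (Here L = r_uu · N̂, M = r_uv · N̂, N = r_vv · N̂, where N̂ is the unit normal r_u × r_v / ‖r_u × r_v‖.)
L = -3;  M = 0;  N = -9/4

Compute the unit normal N̂(u, v) = (sin(u)^2*cos(v)/Abs(sin(u)), sin(u)^2*sin(v)/Abs(sin(u)), sin(2*u)/(2*Abs(sin(u)))), and the second partials r_uu, r_uv, r_vv. Take dot products:
  L(u, v) = r_uu · N̂ = -3*sin(u)/Abs(sin(u)),
  M(u, v) = r_uv · N̂ = 0,
  N(u, v) = r_vv · N̂ = -3*sin(u)^3/Abs(sin(u)).
Evaluating at (u, v) = (pi/3, -5*pi/6):
  L = -3, M = 0, N = -9/4.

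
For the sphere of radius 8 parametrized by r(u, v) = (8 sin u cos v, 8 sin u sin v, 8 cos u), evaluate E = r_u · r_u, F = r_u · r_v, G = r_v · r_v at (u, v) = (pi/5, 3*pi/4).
E = 64;  F = 0;  G = 40 - 8*sqrt(5)

Partials: r_u = (8*cos(u)*cos(v), 8*sin(v)*cos(u), -8*sin(u)), r_v = (-8*sin(u)*sin(v), 8*sin(u)*cos(v), 0). As functions of (u, v):
  E = r_u · r_u = 64,
  F = r_u · r_v = 0,
  G = r_v · r_v = 64*sin(u)^2.
Evaluating at (u, v) = (pi/5, 3*pi/4): E = 64, F = 0, G = 40 - 8*sqrt(5).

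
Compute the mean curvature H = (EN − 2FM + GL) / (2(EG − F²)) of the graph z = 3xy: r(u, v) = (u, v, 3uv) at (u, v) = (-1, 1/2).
H = 108/343

With E = 9*v^2 + 1, F = 9*u*v, G = 9*u^2 + 1, L = 0, M = 3/sqrt(9*u^2 + 9*v^2 + 1), N = 0, assemble
  H = (EN − 2FM + GL) / (2(EG − F²)) = -27*u*v/(9*u^2 + 9*v^2 + 1)^(3/2).
At (u, v) = (-1, 1/2): H = 108/343.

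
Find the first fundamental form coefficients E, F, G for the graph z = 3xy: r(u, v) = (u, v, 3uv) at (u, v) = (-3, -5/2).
E = 229/4;  F = 135/2;  G = 82

Partials: r_u = (1, 0, 3*v), r_v = (0, 1, 3*u). As functions of (u, v):
  E = r_u · r_u = 9*v^2 + 1,
  F = r_u · r_v = 9*u*v,
  G = r_v · r_v = 9*u^2 + 1.
Evaluating at (u, v) = (-3, -5/2): E = 229/4, F = 135/2, G = 82.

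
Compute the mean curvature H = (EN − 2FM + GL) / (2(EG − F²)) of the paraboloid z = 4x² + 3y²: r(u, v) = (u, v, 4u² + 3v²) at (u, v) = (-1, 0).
H = 199*sqrt(65)/4225

With E = 64*u^2 + 1, F = 48*u*v, G = 36*v^2 + 1, L = 8/sqrt(64*u^2 + 36*v^2 + 1), M = 0, N = 6/sqrt(64*u^2 + 36*v^2 + 1), assemble
  H = (EN − 2FM + GL) / (2(EG − F²)) = (192*u^2 + 144*v^2 + 7)/(64*u^2 + 36*v^2 + 1)^(3/2).
At (u, v) = (-1, 0): H = 199*sqrt(65)/4225.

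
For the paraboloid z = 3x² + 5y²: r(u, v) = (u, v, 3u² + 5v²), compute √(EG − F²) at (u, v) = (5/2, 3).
√(EG − F²)|_{(5/2, 3)} = sqrt(1126)

E = 36*u^2 + 1, F = 60*u*v, G = 100*v^2 + 1; EG − F² = 36*u^2 + 100*v^2 + 1; √(EG − F²) = sqrt(36*u^2 + 100*v^2 + 1). At the given point: sqrt(1126).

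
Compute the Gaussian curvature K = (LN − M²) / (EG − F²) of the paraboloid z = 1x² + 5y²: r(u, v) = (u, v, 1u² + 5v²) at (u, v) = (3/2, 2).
K = 1/8405

Coefficients of the first fundamental form: E = 4*u^2 + 1, F = 20*u*v, G = 100*v^2 + 1.
Coefficients of the second fundamental form: L = 2/sqrt(4*u^2 + 100*v^2 + 1), M = 0, N = 10/sqrt(4*u^2 + 100*v^2 + 1).
Assemble K = (LN − M²)/(EG − F²) = 20/(16*u^4 + 800*u^2*v^2 + 8*u^2 + 10000*v^4 + 200*v^2 + 1). At (u, v) = (3/2, 2): K = 1/8405.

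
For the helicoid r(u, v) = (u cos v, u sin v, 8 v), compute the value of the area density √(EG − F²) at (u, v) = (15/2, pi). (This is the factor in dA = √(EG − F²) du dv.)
√(EG − F²)|_{(15/2, pi)} = sqrt(481)/2

E = 1, F = 0, G = u^2 + 64, so EG − F² = u^2 + 64. Taking the positive square root: √(EG − F²) = sqrt(u^2 + 64). At (u, v) = (15/2, pi): sqrt(481)/2.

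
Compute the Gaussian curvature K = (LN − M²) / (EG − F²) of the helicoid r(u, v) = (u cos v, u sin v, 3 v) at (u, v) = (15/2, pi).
K = -16/7569

Coefficients of the first fundamental form: E = 1, F = 0, G = u^2 + 9.
Coefficients of the second fundamental form: L = 0, M = -3/sqrt(u^2 + 9), N = 0.
Assemble K = (LN − M²)/(EG − F²) = -9/(u^2 + 9)^2. At (u, v) = (15/2, pi): K = -16/7569.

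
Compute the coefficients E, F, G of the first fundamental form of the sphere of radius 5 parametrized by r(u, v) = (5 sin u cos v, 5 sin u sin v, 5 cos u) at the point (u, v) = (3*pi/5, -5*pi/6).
E = 25;  F = 0;  G = 25*sqrt(5)/8 + 125/8

Partials: r_u = (5*cos(u)*cos(v), 5*sin(v)*cos(u), -5*sin(u)), r_v = (-5*sin(u)*sin(v), 5*sin(u)*cos(v), 0). As functions of (u, v):
  E = r_u · r_u = 25,
  F = r_u · r_v = 0,
  G = r_v · r_v = 25*sin(u)^2.
Evaluating at (u, v) = (3*pi/5, -5*pi/6): E = 25, F = 0, G = 25*sqrt(5)/8 + 125/8.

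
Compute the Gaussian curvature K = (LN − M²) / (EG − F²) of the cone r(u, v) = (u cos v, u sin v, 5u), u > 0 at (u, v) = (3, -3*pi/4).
K = 0

Coefficients of the first fundamental form: E = 26, F = 0, G = u^2.
Coefficients of the second fundamental form: L = 0, M = 0, N = 5*sqrt(26)*u^2/(26*Abs(u)).
Assemble K = (LN − M²)/(EG − F²) = 0. At (u, v) = (3, -3*pi/4): K = 0.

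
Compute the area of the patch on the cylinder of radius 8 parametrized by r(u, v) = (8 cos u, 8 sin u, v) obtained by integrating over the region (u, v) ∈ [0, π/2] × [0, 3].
Area = 12*pi

Area = ∫∫ √(EG − F²) du dv with √(EG − F²) = 8. Integrating over [0, π/2] × [0, 3] gives 12*pi.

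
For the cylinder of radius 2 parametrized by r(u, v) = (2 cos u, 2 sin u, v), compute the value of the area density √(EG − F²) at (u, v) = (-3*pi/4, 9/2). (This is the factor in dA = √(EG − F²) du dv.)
√(EG − F²)|_{(-3*pi/4, 9/2)} = 2

E = 4, F = 0, G = 1, so EG − F² = 4. Taking the positive square root: √(EG − F²) = 2. At (u, v) = (-3*pi/4, 9/2): 2.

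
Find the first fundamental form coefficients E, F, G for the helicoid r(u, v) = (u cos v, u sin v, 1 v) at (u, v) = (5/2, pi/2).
E = 1;  F = 0;  G = 29/4

Partials: r_u = (cos(v), sin(v), 0), r_v = (-u*sin(v), u*cos(v), 1). As functions of (u, v):
  E = r_u · r_u = 1,
  F = r_u · r_v = 0,
  G = r_v · r_v = u^2 + 1.
Evaluating at (u, v) = (5/2, pi/2): E = 1, F = 0, G = 29/4.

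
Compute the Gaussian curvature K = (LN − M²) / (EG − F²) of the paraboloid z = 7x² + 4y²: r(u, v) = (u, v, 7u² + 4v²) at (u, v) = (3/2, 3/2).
K = 28/85849

Coefficients of the first fundamental form: E = 196*u^2 + 1, F = 112*u*v, G = 64*v^2 + 1.
Coefficients of the second fundamental form: L = 14/sqrt(196*u^2 + 64*v^2 + 1), M = 0, N = 8/sqrt(196*u^2 + 64*v^2 + 1).
Assemble K = (LN − M²)/(EG − F²) = 112/(38416*u^4 + 25088*u^2*v^2 + 392*u^2 + 4096*v^4 + 128*v^2 + 1). At (u, v) = (3/2, 3/2): K = 28/85849.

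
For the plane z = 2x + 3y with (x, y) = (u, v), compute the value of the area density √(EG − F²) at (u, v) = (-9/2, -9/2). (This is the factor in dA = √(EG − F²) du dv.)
√(EG − F²)|_{(-9/2, -9/2)} = sqrt(14)

E = 5, F = 6, G = 10, so EG − F² = 14. Taking the positive square root: √(EG − F²) = sqrt(14). At (u, v) = (-9/2, -9/2): sqrt(14).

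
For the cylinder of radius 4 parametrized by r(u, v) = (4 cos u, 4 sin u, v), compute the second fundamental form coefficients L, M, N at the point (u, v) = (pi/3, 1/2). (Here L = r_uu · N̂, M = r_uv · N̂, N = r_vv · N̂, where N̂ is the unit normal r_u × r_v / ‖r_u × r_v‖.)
L = -4;  M = 0;  N = 0

Compute the unit normal N̂(u, v) = (cos(u), sin(u), 0), and the second partials r_uu, r_uv, r_vv. Take dot products:
  L(u, v) = r_uu · N̂ = -4,
  M(u, v) = r_uv · N̂ = 0,
  N(u, v) = r_vv · N̂ = 0.
Evaluating at (u, v) = (pi/3, 1/2):
  L = -4, M = 0, N = 0.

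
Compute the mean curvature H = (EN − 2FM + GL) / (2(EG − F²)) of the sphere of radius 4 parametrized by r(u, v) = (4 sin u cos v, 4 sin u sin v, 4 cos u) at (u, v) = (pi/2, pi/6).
H = -1/4

With E = 16, F = 0, G = 16*sin(u)^2, L = -4*sin(u)/Abs(sin(u)), M = 0, N = -4*sin(u)^3/Abs(sin(u)), assemble
  H = (EN − 2FM + GL) / (2(EG − F²)) = -sin(u)/(4*Abs(sin(u))).
At (u, v) = (pi/2, pi/6): H = -1/4.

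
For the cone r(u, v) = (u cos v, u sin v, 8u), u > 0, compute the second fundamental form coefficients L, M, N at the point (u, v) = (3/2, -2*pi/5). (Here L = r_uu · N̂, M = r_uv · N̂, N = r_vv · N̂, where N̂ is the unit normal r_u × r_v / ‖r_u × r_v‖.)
L = 0;  M = 0;  N = 12*sqrt(65)/65

Compute the unit normal N̂(u, v) = (-8*sqrt(65)*u*cos(v)/(65*Abs(u)), -8*sqrt(65)*u*sin(v)/(65*Abs(u)), sqrt(65)*u/(65*Abs(u))), and the second partials r_uu, r_uv, r_vv. Take dot products:
  L(u, v) = r_uu · N̂ = 0,
  M(u, v) = r_uv · N̂ = 0,
  N(u, v) = r_vv · N̂ = 8*sqrt(65)*u^2/(65*Abs(u)).
Evaluating at (u, v) = (3/2, -2*pi/5):
  L = 0, M = 0, N = 12*sqrt(65)/65.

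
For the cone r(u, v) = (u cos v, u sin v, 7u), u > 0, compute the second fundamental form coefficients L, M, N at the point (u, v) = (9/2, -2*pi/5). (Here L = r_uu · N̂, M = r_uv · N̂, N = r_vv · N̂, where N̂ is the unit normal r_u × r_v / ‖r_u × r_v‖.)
L = 0;  M = 0;  N = 63*sqrt(2)/20

Compute the unit normal N̂(u, v) = (-7*sqrt(2)*u*cos(v)/(10*Abs(u)), -7*sqrt(2)*u*sin(v)/(10*Abs(u)), sqrt(2)*u/(10*Abs(u))), and the second partials r_uu, r_uv, r_vv. Take dot products:
  L(u, v) = r_uu · N̂ = 0,
  M(u, v) = r_uv · N̂ = 0,
  N(u, v) = r_vv · N̂ = 7*sqrt(2)*u^2/(10*Abs(u)).
Evaluating at (u, v) = (9/2, -2*pi/5):
  L = 0, M = 0, N = 63*sqrt(2)/20.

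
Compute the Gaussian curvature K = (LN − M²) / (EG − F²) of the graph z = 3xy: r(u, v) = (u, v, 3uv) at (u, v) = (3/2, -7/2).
K = -36/69169

Coefficients of the first fundamental form: E = 9*v^2 + 1, F = 9*u*v, G = 9*u^2 + 1.
Coefficients of the second fundamental form: L = 0, M = 3/sqrt(9*u^2 + 9*v^2 + 1), N = 0.
Assemble K = (LN − M²)/(EG − F²) = -9/(81*u^4 + 162*u^2*v^2 + 18*u^2 + 81*v^4 + 18*v^2 + 1). At (u, v) = (3/2, -7/2): K = -36/69169.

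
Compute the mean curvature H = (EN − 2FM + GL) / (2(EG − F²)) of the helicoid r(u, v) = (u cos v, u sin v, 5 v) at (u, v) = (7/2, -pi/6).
H = 0

With E = 1, F = 0, G = u^2 + 25, L = 0, M = -5/sqrt(u^2 + 25), N = 0, assemble
  H = (EN − 2FM + GL) / (2(EG − F²)) = 0.
At (u, v) = (7/2, -pi/6): H = 0.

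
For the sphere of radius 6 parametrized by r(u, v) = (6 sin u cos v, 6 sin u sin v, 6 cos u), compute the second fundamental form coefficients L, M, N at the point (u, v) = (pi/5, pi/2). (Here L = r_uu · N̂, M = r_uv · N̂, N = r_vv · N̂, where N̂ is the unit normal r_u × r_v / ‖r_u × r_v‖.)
L = -6;  M = 0;  N = -15/4 + 3*sqrt(5)/4

Compute the unit normal N̂(u, v) = (sin(u)^2*cos(v)/Abs(sin(u)), sin(u)^2*sin(v)/Abs(sin(u)), sin(2*u)/(2*Abs(sin(u)))), and the second partials r_uu, r_uv, r_vv. Take dot products:
  L(u, v) = r_uu · N̂ = -6*sin(u)/Abs(sin(u)),
  M(u, v) = r_uv · N̂ = 0,
  N(u, v) = r_vv · N̂ = -6*sin(u)^3/Abs(sin(u)).
Evaluating at (u, v) = (pi/5, pi/2):
  L = -6, M = 0, N = -15/4 + 3*sqrt(5)/4.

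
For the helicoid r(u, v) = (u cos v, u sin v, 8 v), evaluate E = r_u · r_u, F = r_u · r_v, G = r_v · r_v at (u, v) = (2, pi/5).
E = 1;  F = 0;  G = 68

Partials: r_u = (cos(v), sin(v), 0), r_v = (-u*sin(v), u*cos(v), 8). As functions of (u, v):
  E = r_u · r_u = 1,
  F = r_u · r_v = 0,
  G = r_v · r_v = u^2 + 64.
Evaluating at (u, v) = (2, pi/5): E = 1, F = 0, G = 68.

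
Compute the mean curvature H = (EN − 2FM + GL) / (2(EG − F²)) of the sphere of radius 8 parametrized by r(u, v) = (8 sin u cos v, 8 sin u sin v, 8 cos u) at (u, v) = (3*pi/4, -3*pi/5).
H = -1/8

With E = 64, F = 0, G = 64*sin(u)^2, L = -8*sin(u)/Abs(sin(u)), M = 0, N = -8*sin(u)^3/Abs(sin(u)), assemble
  H = (EN − 2FM + GL) / (2(EG − F²)) = -sin(u)/(8*Abs(sin(u))).
At (u, v) = (3*pi/4, -3*pi/5): H = -1/8.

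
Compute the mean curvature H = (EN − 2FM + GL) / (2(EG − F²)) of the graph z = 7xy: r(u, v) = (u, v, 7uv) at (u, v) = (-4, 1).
H = 343*sqrt(834)/173889

With E = 49*v^2 + 1, F = 49*u*v, G = 49*u^2 + 1, L = 0, M = 7/sqrt(49*u^2 + 49*v^2 + 1), N = 0, assemble
  H = (EN − 2FM + GL) / (2(EG − F²)) = -343*u*v/(49*u^2 + 49*v^2 + 1)^(3/2).
At (u, v) = (-4, 1): H = 343*sqrt(834)/173889.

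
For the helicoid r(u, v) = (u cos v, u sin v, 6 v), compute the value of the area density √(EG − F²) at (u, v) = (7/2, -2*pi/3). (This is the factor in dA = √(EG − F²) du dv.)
√(EG − F²)|_{(7/2, -2*pi/3)} = sqrt(193)/2

E = 1, F = 0, G = u^2 + 36, so EG − F² = u^2 + 36. Taking the positive square root: √(EG − F²) = sqrt(u^2 + 36). At (u, v) = (7/2, -2*pi/3): sqrt(193)/2.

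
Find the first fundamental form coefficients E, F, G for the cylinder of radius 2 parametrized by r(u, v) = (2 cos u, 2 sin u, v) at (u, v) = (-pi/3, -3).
E = 4;  F = 0;  G = 1

Partials: r_u = (-2*sin(u), 2*cos(u), 0), r_v = (0, 0, 1). As functions of (u, v):
  E = r_u · r_u = 4,
  F = r_u · r_v = 0,
  G = r_v · r_v = 1.
Evaluating at (u, v) = (-pi/3, -3): E = 4, F = 0, G = 1.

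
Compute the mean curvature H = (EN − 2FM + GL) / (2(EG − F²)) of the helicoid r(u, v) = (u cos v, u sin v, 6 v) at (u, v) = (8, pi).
H = 0

With E = 1, F = 0, G = u^2 + 36, L = 0, M = -6/sqrt(u^2 + 36), N = 0, assemble
  H = (EN − 2FM + GL) / (2(EG − F²)) = 0.
At (u, v) = (8, pi): H = 0.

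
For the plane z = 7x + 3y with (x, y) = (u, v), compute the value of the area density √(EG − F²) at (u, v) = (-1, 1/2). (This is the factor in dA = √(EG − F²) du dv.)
√(EG − F²)|_{(-1, 1/2)} = sqrt(59)

E = 50, F = 21, G = 10, so EG − F² = 59. Taking the positive square root: √(EG − F²) = sqrt(59). At (u, v) = (-1, 1/2): sqrt(59).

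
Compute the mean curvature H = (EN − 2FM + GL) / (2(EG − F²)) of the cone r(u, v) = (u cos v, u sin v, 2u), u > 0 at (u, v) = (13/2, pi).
H = 2*sqrt(5)/65

With E = 5, F = 0, G = u^2, L = 0, M = 0, N = 2*sqrt(5)*u^2/(5*Abs(u)), assemble
  H = (EN − 2FM + GL) / (2(EG − F²)) = sqrt(5)/(5*Abs(u)).
At (u, v) = (13/2, pi): H = 2*sqrt(5)/65.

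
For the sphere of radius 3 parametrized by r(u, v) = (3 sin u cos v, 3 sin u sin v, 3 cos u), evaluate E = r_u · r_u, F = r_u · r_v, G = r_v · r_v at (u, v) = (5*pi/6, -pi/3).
E = 9;  F = 0;  G = 9/4

Partials: r_u = (3*cos(u)*cos(v), 3*sin(v)*cos(u), -3*sin(u)), r_v = (-3*sin(u)*sin(v), 3*sin(u)*cos(v), 0). As functions of (u, v):
  E = r_u · r_u = 9,
  F = r_u · r_v = 0,
  G = r_v · r_v = 9*sin(u)^2.
Evaluating at (u, v) = (5*pi/6, -pi/3): E = 9, F = 0, G = 9/4.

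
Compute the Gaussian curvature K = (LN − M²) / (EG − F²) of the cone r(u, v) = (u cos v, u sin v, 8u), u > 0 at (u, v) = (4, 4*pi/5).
K = 0

Coefficients of the first fundamental form: E = 65, F = 0, G = u^2.
Coefficients of the second fundamental form: L = 0, M = 0, N = 8*sqrt(65)*u^2/(65*Abs(u)).
Assemble K = (LN − M²)/(EG − F²) = 0. At (u, v) = (4, 4*pi/5): K = 0.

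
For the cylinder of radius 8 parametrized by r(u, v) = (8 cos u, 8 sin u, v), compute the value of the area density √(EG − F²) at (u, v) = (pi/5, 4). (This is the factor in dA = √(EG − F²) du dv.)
√(EG − F²)|_{(pi/5, 4)} = 8

E = 64, F = 0, G = 1, so EG − F² = 64. Taking the positive square root: √(EG − F²) = 8. At (u, v) = (pi/5, 4): 8.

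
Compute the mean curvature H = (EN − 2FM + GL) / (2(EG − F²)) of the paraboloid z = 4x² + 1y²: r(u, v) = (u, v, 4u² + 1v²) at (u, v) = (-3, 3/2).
H = 617*sqrt(586)/343396

With E = 64*u^2 + 1, F = 16*u*v, G = 4*v^2 + 1, L = 8/sqrt(64*u^2 + 4*v^2 + 1), M = 0, N = 2/sqrt(64*u^2 + 4*v^2 + 1), assemble
  H = (EN − 2FM + GL) / (2(EG − F²)) = (64*u^2 + 16*v^2 + 5)/(64*u^2 + 4*v^2 + 1)^(3/2).
At (u, v) = (-3, 3/2): H = 617*sqrt(586)/343396.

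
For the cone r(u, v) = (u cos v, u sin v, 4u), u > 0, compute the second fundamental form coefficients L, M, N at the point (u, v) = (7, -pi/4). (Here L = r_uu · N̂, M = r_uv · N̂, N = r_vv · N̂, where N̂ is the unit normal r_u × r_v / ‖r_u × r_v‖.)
L = 0;  M = 0;  N = 28*sqrt(17)/17

Compute the unit normal N̂(u, v) = (-4*sqrt(17)*u*cos(v)/(17*Abs(u)), -4*sqrt(17)*u*sin(v)/(17*Abs(u)), sqrt(17)*u/(17*Abs(u))), and the second partials r_uu, r_uv, r_vv. Take dot products:
  L(u, v) = r_uu · N̂ = 0,
  M(u, v) = r_uv · N̂ = 0,
  N(u, v) = r_vv · N̂ = 4*sqrt(17)*u^2/(17*Abs(u)).
Evaluating at (u, v) = (7, -pi/4):
  L = 0, M = 0, N = 28*sqrt(17)/17.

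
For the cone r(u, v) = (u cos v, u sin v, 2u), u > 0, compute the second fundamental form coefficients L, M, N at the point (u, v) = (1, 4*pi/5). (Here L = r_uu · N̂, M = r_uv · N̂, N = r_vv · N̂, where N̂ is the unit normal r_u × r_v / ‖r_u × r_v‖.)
L = 0;  M = 0;  N = 2*sqrt(5)/5

Compute the unit normal N̂(u, v) = (-2*sqrt(5)*u*cos(v)/(5*Abs(u)), -2*sqrt(5)*u*sin(v)/(5*Abs(u)), sqrt(5)*u/(5*Abs(u))), and the second partials r_uu, r_uv, r_vv. Take dot products:
  L(u, v) = r_uu · N̂ = 0,
  M(u, v) = r_uv · N̂ = 0,
  N(u, v) = r_vv · N̂ = 2*sqrt(5)*u^2/(5*Abs(u)).
Evaluating at (u, v) = (1, 4*pi/5):
  L = 0, M = 0, N = 2*sqrt(5)/5.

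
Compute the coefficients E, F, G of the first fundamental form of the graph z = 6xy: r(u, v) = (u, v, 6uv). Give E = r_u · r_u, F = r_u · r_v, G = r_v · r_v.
E = 36*v^2 + 1;  F = 36*u*v;  G = 36*u^2 + 1

Compute partials: r_u = (1, 0, 6*v), r_v = (0, 1, 6*u). Then
  E = r_u · r_u = 36*v^2 + 1,
  F = r_u · r_v = 36*u*v,
  G = r_v · r_v = 36*u^2 + 1.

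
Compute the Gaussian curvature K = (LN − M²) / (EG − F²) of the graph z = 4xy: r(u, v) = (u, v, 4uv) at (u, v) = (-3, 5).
K = -16/297025

Coefficients of the first fundamental form: E = 16*v^2 + 1, F = 16*u*v, G = 16*u^2 + 1.
Coefficients of the second fundamental form: L = 0, M = 4/sqrt(16*u^2 + 16*v^2 + 1), N = 0.
Assemble K = (LN − M²)/(EG − F²) = -16/(256*u^4 + 512*u^2*v^2 + 32*u^2 + 256*v^4 + 32*v^2 + 1). At (u, v) = (-3, 5): K = -16/297025.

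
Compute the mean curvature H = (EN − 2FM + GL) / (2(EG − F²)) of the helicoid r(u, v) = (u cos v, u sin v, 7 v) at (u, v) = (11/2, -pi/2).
H = 0

With E = 1, F = 0, G = u^2 + 49, L = 0, M = -7/sqrt(u^2 + 49), N = 0, assemble
  H = (EN − 2FM + GL) / (2(EG − F²)) = 0.
At (u, v) = (11/2, -pi/2): H = 0.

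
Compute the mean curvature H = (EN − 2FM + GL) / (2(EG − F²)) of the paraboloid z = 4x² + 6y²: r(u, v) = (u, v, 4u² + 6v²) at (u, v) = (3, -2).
H = 5770*sqrt(1153)/1329409

With E = 64*u^2 + 1, F = 96*u*v, G = 144*v^2 + 1, L = 8/sqrt(64*u^2 + 144*v^2 + 1), M = 0, N = 12/sqrt(64*u^2 + 144*v^2 + 1), assemble
  H = (EN − 2FM + GL) / (2(EG − F²)) = 2*(192*u^2 + 288*v^2 + 5)/(64*u^2 + 144*v^2 + 1)^(3/2).
At (u, v) = (3, -2): H = 5770*sqrt(1153)/1329409.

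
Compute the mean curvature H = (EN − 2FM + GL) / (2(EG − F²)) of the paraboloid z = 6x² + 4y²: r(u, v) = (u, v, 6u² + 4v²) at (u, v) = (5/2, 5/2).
H = 6010*sqrt(1301)/1692601

With E = 144*u^2 + 1, F = 96*u*v, G = 64*v^2 + 1, L = 12/sqrt(144*u^2 + 64*v^2 + 1), M = 0, N = 8/sqrt(144*u^2 + 64*v^2 + 1), assemble
  H = (EN − 2FM + GL) / (2(EG − F²)) = 2*(288*u^2 + 192*v^2 + 5)/(144*u^2 + 64*v^2 + 1)^(3/2).
At (u, v) = (5/2, 5/2): H = 6010*sqrt(1301)/1692601.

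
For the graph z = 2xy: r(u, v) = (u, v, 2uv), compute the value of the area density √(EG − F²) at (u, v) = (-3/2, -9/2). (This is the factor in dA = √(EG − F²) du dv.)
√(EG − F²)|_{(-3/2, -9/2)} = sqrt(91)

E = 4*v^2 + 1, F = 4*u*v, G = 4*u^2 + 1, so EG − F² = 4*u^2 + 4*v^2 + 1. Taking the positive square root: √(EG − F²) = sqrt(4*u^2 + 4*v^2 + 1). At (u, v) = (-3/2, -9/2): sqrt(91).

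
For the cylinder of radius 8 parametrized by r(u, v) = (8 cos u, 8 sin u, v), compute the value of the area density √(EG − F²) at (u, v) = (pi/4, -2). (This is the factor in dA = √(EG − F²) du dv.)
√(EG − F²)|_{(pi/4, -2)} = 8

E = 64, F = 0, G = 1, so EG − F² = 64. Taking the positive square root: √(EG − F²) = 8. At (u, v) = (pi/4, -2): 8.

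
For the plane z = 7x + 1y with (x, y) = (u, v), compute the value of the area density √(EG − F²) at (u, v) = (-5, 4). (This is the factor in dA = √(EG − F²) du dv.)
√(EG − F²)|_{(-5, 4)} = sqrt(51)

E = 50, F = 7, G = 2, so EG − F² = 51. Taking the positive square root: √(EG − F²) = sqrt(51). At (u, v) = (-5, 4): sqrt(51).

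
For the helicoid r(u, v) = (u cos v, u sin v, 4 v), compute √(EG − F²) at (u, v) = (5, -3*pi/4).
√(EG − F²)|_{(5, -3*pi/4)} = sqrt(41)

E = 1, F = 0, G = u^2 + 16; EG − F² = u^2 + 16; √(EG − F²) = sqrt(u^2 + 16). At the given point: sqrt(41).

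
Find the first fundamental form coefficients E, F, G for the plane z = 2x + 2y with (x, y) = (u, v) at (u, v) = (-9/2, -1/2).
E = 5;  F = 4;  G = 5

Partials: r_u = (1, 0, 2), r_v = (0, 1, 2). As functions of (u, v):
  E = r_u · r_u = 5,
  F = r_u · r_v = 4,
  G = r_v · r_v = 5.
Evaluating at (u, v) = (-9/2, -1/2): E = 5, F = 4, G = 5.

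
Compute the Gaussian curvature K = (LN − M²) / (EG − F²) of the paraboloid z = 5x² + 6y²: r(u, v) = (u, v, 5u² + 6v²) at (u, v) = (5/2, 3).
K = 30/923521

Coefficients of the first fundamental form: E = 100*u^2 + 1, F = 120*u*v, G = 144*v^2 + 1.
Coefficients of the second fundamental form: L = 10/sqrt(100*u^2 + 144*v^2 + 1), M = 0, N = 12/sqrt(100*u^2 + 144*v^2 + 1).
Assemble K = (LN − M²)/(EG − F²) = 120/(10000*u^4 + 28800*u^2*v^2 + 200*u^2 + 20736*v^4 + 288*v^2 + 1). At (u, v) = (5/2, 3): K = 30/923521.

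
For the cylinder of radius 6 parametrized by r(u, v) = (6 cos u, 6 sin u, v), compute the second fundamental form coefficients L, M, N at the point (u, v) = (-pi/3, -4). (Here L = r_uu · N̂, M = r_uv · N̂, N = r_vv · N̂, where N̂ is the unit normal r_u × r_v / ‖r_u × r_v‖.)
L = -6;  M = 0;  N = 0

Compute the unit normal N̂(u, v) = (cos(u), sin(u), 0), and the second partials r_uu, r_uv, r_vv. Take dot products:
  L(u, v) = r_uu · N̂ = -6,
  M(u, v) = r_uv · N̂ = 0,
  N(u, v) = r_vv · N̂ = 0.
Evaluating at (u, v) = (-pi/3, -4):
  L = -6, M = 0, N = 0.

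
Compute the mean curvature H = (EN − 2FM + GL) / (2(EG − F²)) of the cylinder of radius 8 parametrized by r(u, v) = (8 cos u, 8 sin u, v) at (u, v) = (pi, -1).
H = -1/16

With E = 64, F = 0, G = 1, L = -8, M = 0, N = 0, assemble
  H = (EN − 2FM + GL) / (2(EG − F²)) = -1/16.
At (u, v) = (pi, -1): H = -1/16.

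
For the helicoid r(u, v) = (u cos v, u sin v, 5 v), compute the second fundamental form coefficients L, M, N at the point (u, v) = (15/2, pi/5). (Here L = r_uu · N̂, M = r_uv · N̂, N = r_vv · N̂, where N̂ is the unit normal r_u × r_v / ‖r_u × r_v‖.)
L = 0;  M = -2*sqrt(13)/13;  N = 0

Compute the unit normal N̂(u, v) = (5*sin(v)/sqrt(u^2 + 25), -5*cos(v)/sqrt(u^2 + 25), u/sqrt(u^2 + 25)), and the second partials r_uu, r_uv, r_vv. Take dot products:
  L(u, v) = r_uu · N̂ = 0,
  M(u, v) = r_uv · N̂ = -5/sqrt(u^2 + 25),
  N(u, v) = r_vv · N̂ = 0.
Evaluating at (u, v) = (15/2, pi/5):
  L = 0, M = -2*sqrt(13)/13, N = 0.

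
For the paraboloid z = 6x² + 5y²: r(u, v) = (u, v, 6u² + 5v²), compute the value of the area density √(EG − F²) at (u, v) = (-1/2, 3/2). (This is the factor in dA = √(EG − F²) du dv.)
√(EG − F²)|_{(-1/2, 3/2)} = sqrt(262)

E = 144*u^2 + 1, F = 120*u*v, G = 100*v^2 + 1, so EG − F² = 144*u^2 + 100*v^2 + 1. Taking the positive square root: √(EG − F²) = sqrt(144*u^2 + 100*v^2 + 1). At (u, v) = (-1/2, 3/2): sqrt(262).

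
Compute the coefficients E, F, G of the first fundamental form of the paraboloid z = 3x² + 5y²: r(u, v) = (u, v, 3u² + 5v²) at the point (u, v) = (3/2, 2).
E = 82;  F = 180;  G = 401

Partials: r_u = (1, 0, 6*u), r_v = (0, 1, 10*v). As functions of (u, v):
  E = r_u · r_u = 36*u^2 + 1,
  F = r_u · r_v = 60*u*v,
  G = r_v · r_v = 100*v^2 + 1.
Evaluating at (u, v) = (3/2, 2): E = 82, F = 180, G = 401.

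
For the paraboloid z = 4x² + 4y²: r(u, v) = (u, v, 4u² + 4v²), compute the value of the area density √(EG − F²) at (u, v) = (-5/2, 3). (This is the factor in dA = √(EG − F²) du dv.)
√(EG − F²)|_{(-5/2, 3)} = sqrt(977)

E = 64*u^2 + 1, F = 64*u*v, G = 64*v^2 + 1, so EG − F² = 64*u^2 + 64*v^2 + 1. Taking the positive square root: √(EG − F²) = sqrt(64*u^2 + 64*v^2 + 1). At (u, v) = (-5/2, 3): sqrt(977).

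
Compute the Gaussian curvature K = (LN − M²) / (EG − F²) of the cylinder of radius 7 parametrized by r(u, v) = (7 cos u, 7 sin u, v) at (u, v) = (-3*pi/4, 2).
K = 0

Coefficients of the first fundamental form: E = 49, F = 0, G = 1.
Coefficients of the second fundamental form: L = -7, M = 0, N = 0.
Assemble K = (LN − M²)/(EG − F²) = 0. At (u, v) = (-3*pi/4, 2): K = 0.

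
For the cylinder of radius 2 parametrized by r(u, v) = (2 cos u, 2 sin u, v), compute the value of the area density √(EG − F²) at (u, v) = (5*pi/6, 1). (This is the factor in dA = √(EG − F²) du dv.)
√(EG − F²)|_{(5*pi/6, 1)} = 2

E = 4, F = 0, G = 1, so EG − F² = 4. Taking the positive square root: √(EG − F²) = 2. At (u, v) = (5*pi/6, 1): 2.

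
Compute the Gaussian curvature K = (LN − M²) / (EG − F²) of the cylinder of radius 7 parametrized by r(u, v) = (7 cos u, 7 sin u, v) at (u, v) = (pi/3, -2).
K = 0

Coefficients of the first fundamental form: E = 49, F = 0, G = 1.
Coefficients of the second fundamental form: L = -7, M = 0, N = 0.
Assemble K = (LN − M²)/(EG − F²) = 0. At (u, v) = (pi/3, -2): K = 0.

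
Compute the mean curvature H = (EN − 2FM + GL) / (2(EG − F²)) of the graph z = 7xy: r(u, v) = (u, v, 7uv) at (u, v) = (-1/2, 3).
H = 4116*sqrt(1817)/3301489

With E = 49*v^2 + 1, F = 49*u*v, G = 49*u^2 + 1, L = 0, M = 7/sqrt(49*u^2 + 49*v^2 + 1), N = 0, assemble
  H = (EN − 2FM + GL) / (2(EG − F²)) = -343*u*v/(49*u^2 + 49*v^2 + 1)^(3/2).
At (u, v) = (-1/2, 3): H = 4116*sqrt(1817)/3301489.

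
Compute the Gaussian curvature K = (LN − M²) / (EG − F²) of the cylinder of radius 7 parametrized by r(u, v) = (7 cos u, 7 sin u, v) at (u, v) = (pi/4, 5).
K = 0

Coefficients of the first fundamental form: E = 49, F = 0, G = 1.
Coefficients of the second fundamental form: L = -7, M = 0, N = 0.
Assemble K = (LN − M²)/(EG − F²) = 0. At (u, v) = (pi/4, 5): K = 0.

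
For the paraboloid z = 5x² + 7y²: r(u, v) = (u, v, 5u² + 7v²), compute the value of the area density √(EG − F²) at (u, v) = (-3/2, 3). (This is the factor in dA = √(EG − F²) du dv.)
√(EG − F²)|_{(-3/2, 3)} = sqrt(1990)

E = 100*u^2 + 1, F = 140*u*v, G = 196*v^2 + 1, so EG − F² = 100*u^2 + 196*v^2 + 1. Taking the positive square root: √(EG − F²) = sqrt(100*u^2 + 196*v^2 + 1). At (u, v) = (-3/2, 3): sqrt(1990).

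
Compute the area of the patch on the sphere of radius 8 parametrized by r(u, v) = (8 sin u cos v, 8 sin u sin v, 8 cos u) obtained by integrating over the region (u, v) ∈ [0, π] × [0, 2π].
Area = 256*pi

Area = ∫∫ √(EG − F²) du dv with √(EG − F²) = 64*Abs(sin(u)). Integrating over [0, π] × [0, 2π] gives 256*pi.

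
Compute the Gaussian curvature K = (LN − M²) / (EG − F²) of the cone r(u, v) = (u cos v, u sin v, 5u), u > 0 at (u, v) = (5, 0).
K = 0

Coefficients of the first fundamental form: E = 26, F = 0, G = u^2.
Coefficients of the second fundamental form: L = 0, M = 0, N = 5*sqrt(26)*u^2/(26*Abs(u)).
Assemble K = (LN − M²)/(EG − F²) = 0. At (u, v) = (5, 0): K = 0.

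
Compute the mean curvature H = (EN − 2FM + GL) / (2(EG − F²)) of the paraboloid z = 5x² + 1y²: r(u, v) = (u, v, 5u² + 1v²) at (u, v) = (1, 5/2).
H = 11*sqrt(14)/252

With E = 100*u^2 + 1, F = 20*u*v, G = 4*v^2 + 1, L = 10/sqrt(100*u^2 + 4*v^2 + 1), M = 0, N = 2/sqrt(100*u^2 + 4*v^2 + 1), assemble
  H = (EN − 2FM + GL) / (2(EG − F²)) = 2*(50*u^2 + 10*v^2 + 3)/(100*u^2 + 4*v^2 + 1)^(3/2).
At (u, v) = (1, 5/2): H = 11*sqrt(14)/252.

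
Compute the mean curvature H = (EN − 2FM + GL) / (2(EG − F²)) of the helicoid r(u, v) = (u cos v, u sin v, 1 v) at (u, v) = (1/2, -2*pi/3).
H = 0

With E = 1, F = 0, G = u^2 + 1, L = 0, M = -1/sqrt(u^2 + 1), N = 0, assemble
  H = (EN − 2FM + GL) / (2(EG − F²)) = 0.
At (u, v) = (1/2, -2*pi/3): H = 0.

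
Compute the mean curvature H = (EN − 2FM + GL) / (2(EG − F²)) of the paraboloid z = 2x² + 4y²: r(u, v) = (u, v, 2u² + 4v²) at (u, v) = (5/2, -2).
H = 6*sqrt(357)/833

With E = 16*u^2 + 1, F = 32*u*v, G = 64*v^2 + 1, L = 4/sqrt(16*u^2 + 64*v^2 + 1), M = 0, N = 8/sqrt(16*u^2 + 64*v^2 + 1), assemble
  H = (EN − 2FM + GL) / (2(EG − F²)) = 2*(32*u^2 + 64*v^2 + 3)/(16*u^2 + 64*v^2 + 1)^(3/2).
At (u, v) = (5/2, -2): H = 6*sqrt(357)/833.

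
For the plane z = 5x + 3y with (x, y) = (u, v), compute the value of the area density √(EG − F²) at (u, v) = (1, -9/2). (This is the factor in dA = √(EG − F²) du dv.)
√(EG − F²)|_{(1, -9/2)} = sqrt(35)

E = 26, F = 15, G = 10, so EG − F² = 35. Taking the positive square root: √(EG − F²) = sqrt(35). At (u, v) = (1, -9/2): sqrt(35).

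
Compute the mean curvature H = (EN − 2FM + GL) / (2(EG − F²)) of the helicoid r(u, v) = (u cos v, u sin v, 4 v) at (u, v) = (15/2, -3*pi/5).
H = 0

With E = 1, F = 0, G = u^2 + 16, L = 0, M = -4/sqrt(u^2 + 16), N = 0, assemble
  H = (EN − 2FM + GL) / (2(EG − F²)) = 0.
At (u, v) = (15/2, -3*pi/5): H = 0.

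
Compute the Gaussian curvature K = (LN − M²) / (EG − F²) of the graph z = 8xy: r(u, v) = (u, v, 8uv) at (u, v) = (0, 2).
K = -64/66049

Coefficients of the first fundamental form: E = 64*v^2 + 1, F = 64*u*v, G = 64*u^2 + 1.
Coefficients of the second fundamental form: L = 0, M = 8/sqrt(64*u^2 + 64*v^2 + 1), N = 0.
Assemble K = (LN − M²)/(EG − F²) = -64/(4096*u^4 + 8192*u^2*v^2 + 128*u^2 + 4096*v^4 + 128*v^2 + 1). At (u, v) = (0, 2): K = -64/66049.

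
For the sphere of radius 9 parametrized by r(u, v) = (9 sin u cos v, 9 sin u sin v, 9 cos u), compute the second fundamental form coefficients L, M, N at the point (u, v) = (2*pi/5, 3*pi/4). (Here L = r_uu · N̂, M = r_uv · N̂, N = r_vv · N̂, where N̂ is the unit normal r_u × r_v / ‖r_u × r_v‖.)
L = -9;  M = 0;  N = -45/8 - 9*sqrt(5)/8

Compute the unit normal N̂(u, v) = (sin(u)^2*cos(v)/Abs(sin(u)), sin(u)^2*sin(v)/Abs(sin(u)), sin(2*u)/(2*Abs(sin(u)))), and the second partials r_uu, r_uv, r_vv. Take dot products:
  L(u, v) = r_uu · N̂ = -9*sin(u)/Abs(sin(u)),
  M(u, v) = r_uv · N̂ = 0,
  N(u, v) = r_vv · N̂ = -9*sin(u)^3/Abs(sin(u)).
Evaluating at (u, v) = (2*pi/5, 3*pi/4):
  L = -9, M = 0, N = -45/8 - 9*sqrt(5)/8.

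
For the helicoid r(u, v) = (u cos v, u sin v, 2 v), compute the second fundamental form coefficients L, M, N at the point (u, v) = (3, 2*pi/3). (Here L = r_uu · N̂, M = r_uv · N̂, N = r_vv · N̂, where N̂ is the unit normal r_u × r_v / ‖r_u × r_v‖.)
L = 0;  M = -2*sqrt(13)/13;  N = 0

Compute the unit normal N̂(u, v) = (2*sin(v)/sqrt(u^2 + 4), -2*cos(v)/sqrt(u^2 + 4), u/sqrt(u^2 + 4)), and the second partials r_uu, r_uv, r_vv. Take dot products:
  L(u, v) = r_uu · N̂ = 0,
  M(u, v) = r_uv · N̂ = -2/sqrt(u^2 + 4),
  N(u, v) = r_vv · N̂ = 0.
Evaluating at (u, v) = (3, 2*pi/3):
  L = 0, M = -2*sqrt(13)/13, N = 0.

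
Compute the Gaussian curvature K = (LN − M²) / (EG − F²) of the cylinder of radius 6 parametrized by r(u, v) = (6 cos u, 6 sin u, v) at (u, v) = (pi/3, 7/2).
K = 0

Coefficients of the first fundamental form: E = 36, F = 0, G = 1.
Coefficients of the second fundamental form: L = -6, M = 0, N = 0.
Assemble K = (LN − M²)/(EG − F²) = 0. At (u, v) = (pi/3, 7/2): K = 0.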